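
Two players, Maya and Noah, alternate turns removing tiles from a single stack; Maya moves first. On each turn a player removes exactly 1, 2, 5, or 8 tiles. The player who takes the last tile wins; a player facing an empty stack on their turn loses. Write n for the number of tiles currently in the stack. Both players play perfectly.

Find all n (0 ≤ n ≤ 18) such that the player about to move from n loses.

0, 3, 6, 9, 12, 15, 18

Positions with no move are L. A position that does have a move is losing for the player to move precisely when every available move leads to a winning position for the opponent. Fill in the labels:
n=0: no move → L
n=1: can move to 0, which is L ⇒ W
n=2: can move to 0, which is L ⇒ W
n=3: moves to 2(W), 1(W); every one is W ⇒ L
n=4: can move to 3, which is L ⇒ W
n=5: can move to 3, which is L ⇒ W
n=6: moves to 5(W), 4(W), 1(W); every one is W ⇒ L
n=7: can move to 6, which is L ⇒ W
n=8: can move to 6, which is L ⇒ W
n=9: moves to 8(W), 7(W), 4(W), 1(W); every one is W ⇒ L
n=10: can move to 9, which is L ⇒ W
n=11: can move to 9, which is L ⇒ W
n=12: moves to 11(W), 10(W), 7(W), 4(W); every one is W ⇒ L
n=13: can move to 12, which is L ⇒ W
n=14: can move to 12, which is L ⇒ W
n=15: moves to 14(W), 13(W), 10(W), 7(W); every one is W ⇒ L
n=16: can move to 15, which is L ⇒ W
n=17: can move to 15, which is L ⇒ W
n=18: moves to 17(W), 16(W), 13(W), 10(W); every one is W ⇒ L
Reading off the rows marked L gives the requested list; there are 7 such values of n.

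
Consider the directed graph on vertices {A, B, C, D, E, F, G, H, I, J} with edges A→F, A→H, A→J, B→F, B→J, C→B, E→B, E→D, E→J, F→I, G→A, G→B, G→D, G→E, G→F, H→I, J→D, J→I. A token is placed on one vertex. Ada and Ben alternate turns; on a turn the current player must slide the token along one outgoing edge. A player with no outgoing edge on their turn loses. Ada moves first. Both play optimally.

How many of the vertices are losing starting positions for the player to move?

Build the W/L table. Terminal = L. A non-terminal position is W if it has a move to some L; otherwise it is L.
Every edge goes from a vertex to one that appears earlier in the order I, D, J, H, F, A, B, E, G, C, so processing vertices in that order labels each vertex after all of its successors.
I: no outgoing edge → L
D: no outgoing edge → L
J: →D(L), so W
H: →I(L), so W
F: →I(L), so W
A: →F(W), H(W), J(W) — all W, so L
B: →F(W), J(W) — all W, so L
E: →B(L), so W
G: →B(L), so W
C: →B(L), so W
The L vertices are A, B, D, I; that is 4 in all.

4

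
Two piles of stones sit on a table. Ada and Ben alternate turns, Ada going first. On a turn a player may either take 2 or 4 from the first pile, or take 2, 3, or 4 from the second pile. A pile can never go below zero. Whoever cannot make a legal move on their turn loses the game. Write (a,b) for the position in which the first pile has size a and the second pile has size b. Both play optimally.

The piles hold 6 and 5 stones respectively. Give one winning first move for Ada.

Move to (4,5).

Work bottom-up. With no move the player to move loses. Otherwise the position is W if at least one move leads to an L position for the opponent, and L if every move leads to a W.
No move ever increases a pile, so every position that can arise here has a ≤ 6 and b ≤ 5; it is enough to label the cells with 0 ≤ a ≤ 6 and 0 ≤ b ≤ 5.
Every move lowers a or b (never raises either), so fill the grid row by row in increasing a, and left to right within a row: each cell's successors are then already labelled.
      b=0  b=1  b=2  b=3  b=4  b=5
a=0:    L    L    W    W    W    W
a=1:    L    L    W    W    W    W
a=2:    W    W    L    L    W    W
a=3:    W    W    L    L    W    W
a=4:    W    W    W    W    L    L
a=5:    W    W    W    W    L    L
a=6:    L    L    W    W    W    W
Cells with no legal move (terminal, hence L): (0,0), (0,1), (1,0), (1,1).
The remaining L cells, each justified by listing all of its moves:
(2,2): L (options (0,2)(W), (2,0)(W) are all W)
(2,3): L (options (0,3)(W), (2,1)(W), (2,0)(W) are all W)
(3,2): L (options (1,2)(W), (3,0)(W) are all W)
(3,3): L (options (1,3)(W), (3,1)(W), (3,0)(W) are all W)
(4,4): L (options (2,4)(W), (0,4)(W), (4,2)(W), (4,1)(W), (4,0)(W) are all W)
(4,5): L (options (2,5)(W), (0,5)(W), (4,3)(W), (4,2)(W), (4,1)(W) are all W)
(5,4): L (options (3,4)(W), (1,4)(W), (5,2)(W), (5,1)(W), (5,0)(W) are all W)
(5,5): L (options (3,5)(W), (1,5)(W), (5,3)(W), (5,2)(W), (5,1)(W) are all W)
(6,0): L (options (4,0)(W), (2,0)(W) are all W)
(6,1): L (options (4,1)(W), (2,1)(W) are all W)
Every other cell has at least one move into one of the L cells above, so it is W.
From (6,5), the L positions reachable in one move are: (4,5), (6,1). Any move reaching one of these is winning.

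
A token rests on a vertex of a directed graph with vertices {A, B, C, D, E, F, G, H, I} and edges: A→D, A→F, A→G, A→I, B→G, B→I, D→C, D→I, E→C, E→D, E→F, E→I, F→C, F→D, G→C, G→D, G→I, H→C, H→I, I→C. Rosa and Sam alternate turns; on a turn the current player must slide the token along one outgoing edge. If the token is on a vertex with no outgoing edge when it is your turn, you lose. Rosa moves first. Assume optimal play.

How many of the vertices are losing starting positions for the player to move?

Label each position W (a win for the player to move) or L (a loss). A position with no legal move is L; any other position is W exactly when some move reaches an L, and L when every move reaches a W.
Every edge goes from a vertex to one that appears earlier in the order C, I, D, G, F, A, E, H, B, so processing vertices in that order labels each vertex after all of its successors.
C: no outgoing edge → L
I: reaches L-position C → W
D: reaches L-position C → W
G: reaches L-position C → W
F: reaches L-position C → W
A: only reaches F(W), G(W), D(W), I(W), all W → L
E: reaches L-position C → W
H: reaches L-position C → W
B: only reaches G(W), I(W), all W → L
The L vertices are A, B, C; that is 3 in all.

3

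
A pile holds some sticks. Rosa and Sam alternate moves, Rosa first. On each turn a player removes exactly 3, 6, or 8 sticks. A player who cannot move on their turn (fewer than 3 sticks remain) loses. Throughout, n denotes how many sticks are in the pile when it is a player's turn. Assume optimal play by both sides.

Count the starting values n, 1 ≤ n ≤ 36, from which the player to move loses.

11

Use the standard recursion: the mover loses at a terminal position; elsewhere, the mover wins exactly when some move hands the opponent an L position.
n=0: no move → L
n=1: no move → L
n=2: no move → L
n=3: can move to 0, which is L ⇒ W
n=4: can move to 1, which is L ⇒ W
n=5: can move to 2, which is L ⇒ W
n=6: can move to 0, which is L ⇒ W
n=7: can move to 1, which is L ⇒ W
n=8: can move to 2, which is L ⇒ W
n=9: can move to 1, which is L ⇒ W
n=10: can move to 2, which is L ⇒ W
n=11: moves to 8(W), 5(W), 3(W); every one is W ⇒ L
n=12: moves to 9(W), 6(W), 4(W); every one is W ⇒ L
n=13: moves to 10(W), 7(W), 5(W); every one is W ⇒ L
n=14: can move to 11, which is L ⇒ W
n=15: can move to 12, which is L ⇒ W
n=16: can move to 13, which is L ⇒ W
n=17: can move to 11, which is L ⇒ W
n=18: can move to 12, which is L ⇒ W
n=19: can move to 13, which is L ⇒ W
n=20: can move to 12, which is L ⇒ W
n=21: can move to 13, which is L ⇒ W
n=22: moves to 19(W), 16(W), 14(W); every one is W ⇒ L
n=23: moves to 20(W), 17(W), 15(W); every one is W ⇒ L
n=24: moves to 21(W), 18(W), 16(W); every one is W ⇒ L
n=25: can move to 22, which is L ⇒ W
n=26: can move to 23, which is L ⇒ W
n=27: can move to 24, which is L ⇒ W
n=28: can move to 22, which is L ⇒ W
n=29: can move to 23, which is L ⇒ W
n=30: can move to 24, which is L ⇒ W
n=31: can move to 23, which is L ⇒ W
n=32: can move to 24, which is L ⇒ W
n=33: moves to 30(W), 27(W), 25(W); every one is W ⇒ L
n=34: moves to 31(W), 28(W), 26(W); every one is W ⇒ L
n=35: moves to 32(W), 29(W), 27(W); every one is W ⇒ L
n=36: can move to 33, which is L ⇒ W
L entries with 1 ≤ n ≤ 36 (n=0 is outside the asked range and is not counted): n = 1, 2, 11, 12, 13, 22, 23, 24, 33, 34, 35; that makes 11.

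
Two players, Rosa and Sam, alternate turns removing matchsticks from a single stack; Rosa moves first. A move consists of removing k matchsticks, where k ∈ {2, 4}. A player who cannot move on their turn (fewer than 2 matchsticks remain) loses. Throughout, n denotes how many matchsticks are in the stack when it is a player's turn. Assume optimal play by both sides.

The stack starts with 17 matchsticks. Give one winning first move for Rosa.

Remove 4, leaving 13.

Work bottom-up. With no move the player to move loses. Otherwise the position is W if at least one move leads to an L position for the opponent, and L if every move leads to a W.
n=0: no move → L
n=1: no move → L
n=2: reaches L-position 0 → W
n=3: reaches L-position 1 → W
n=4: reaches L-position 0 → W
n=5: reaches L-position 1 → W
n=6: only reaches 4(W), 2(W), all W → L
n=7: only reaches 5(W), 3(W), all W → L
n=8: reaches L-position 6 → W
n=9: reaches L-position 7 → W
n=10: reaches L-position 6 → W
n=11: reaches L-position 7 → W
n=12: only reaches 10(W), 8(W), all W → L
n=13: only reaches 11(W), 9(W), all W → L
n=14: reaches L-position 12 → W
n=15: reaches L-position 13 → W
n=16: reaches L-position 12 → W
n=17: reaches L-position 13 → W
From 17, the L positions reachable in one move are: 13.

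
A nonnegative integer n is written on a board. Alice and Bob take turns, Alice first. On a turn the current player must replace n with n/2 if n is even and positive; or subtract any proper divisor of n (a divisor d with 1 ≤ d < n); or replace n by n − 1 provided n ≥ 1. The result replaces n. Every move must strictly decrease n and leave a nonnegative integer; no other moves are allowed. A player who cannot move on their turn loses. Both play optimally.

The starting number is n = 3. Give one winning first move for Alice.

Classify positions by backward induction: terminal positions (no move available) are L. From any other position, the mover wins iff some move reaches an L.
n=0: no move → L
n=1: →0(L), so W
n=2: →1(W) only, which is W, so L
n=3: →2(L), so W
From 3, the L positions reachable in one move are: 2.

Move to 2.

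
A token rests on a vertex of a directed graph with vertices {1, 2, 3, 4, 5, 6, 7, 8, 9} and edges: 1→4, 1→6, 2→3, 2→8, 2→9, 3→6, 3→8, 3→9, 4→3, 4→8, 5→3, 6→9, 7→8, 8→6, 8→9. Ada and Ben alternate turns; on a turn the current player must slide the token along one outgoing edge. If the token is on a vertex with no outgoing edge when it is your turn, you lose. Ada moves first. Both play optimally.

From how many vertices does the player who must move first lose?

Compute win/loss labels from the base case upward. A position with no move is L. Any other position is W if it can reach an L in one move, else L.
Every edge goes from a vertex to one that appears earlier in the order 9, 6, 8, 3, 7, 2, 4, 5, 1, so processing vertices in that order labels each vertex after all of its successors.
9: no outgoing edge → L
6: can move to 9, which is L ⇒ W
8: can move to 9, which is L ⇒ W
3: can move to 9, which is L ⇒ W
7: the only move is to 8(W), a W ⇒ L
2: can move to 9, which is L ⇒ W
4: moves to 3(W), 8(W); every one is W ⇒ L
5: the only move is to 3(W), a W ⇒ L
1: can move to 4, which is L ⇒ W
The L vertices are 4, 5, 7, 9; that is 4 in all.

4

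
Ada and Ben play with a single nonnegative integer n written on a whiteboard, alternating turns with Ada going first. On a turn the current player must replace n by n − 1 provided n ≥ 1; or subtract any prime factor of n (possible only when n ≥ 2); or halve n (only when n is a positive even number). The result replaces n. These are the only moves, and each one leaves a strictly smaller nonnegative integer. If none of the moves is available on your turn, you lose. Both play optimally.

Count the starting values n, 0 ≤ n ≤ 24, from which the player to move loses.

6

Classify positions by backward induction: terminal positions (no move available) are L. From any other position, the mover wins iff some move reaches an L.
n=0: no move → L
n=1: reaches L-position 0 → W
n=2: reaches L-position 0 → W
n=3: reaches L-position 0 → W
n=4: only reaches 2(W), 3(W), all W → L
n=5: reaches L-position 0 → W
n=6: reaches L-position 4 → W
n=7: reaches L-position 0 → W
n=8: reaches L-position 4 → W
n=9: only reaches 6(W), 8(W), all W → L
n=10: reaches L-position 9 → W
n=11: reaches L-position 0 → W
n=12: reaches L-position 9 → W
n=13: reaches L-position 0 → W
n=14: only reaches 7(W), 12(W), 13(W), all W → L
n=15: reaches L-position 14 → W
n=16: reaches L-position 14 → W
n=17: reaches L-position 0 → W
n=18: reaches L-position 9 → W
n=19: reaches L-position 0 → W
n=20: only reaches 10(W), 15(W), 18(W), 19(W), all W → L
n=21: reaches L-position 14 → W
n=22: reaches L-position 20 → W
n=23: reaches L-position 0 → W
n=24: only reaches 12(W), 21(W), 22(W), 23(W), all W → L
L entries with 0 ≤ n ≤ 24: n = 0, 4, 9, 14, 20, 24; that makes 6.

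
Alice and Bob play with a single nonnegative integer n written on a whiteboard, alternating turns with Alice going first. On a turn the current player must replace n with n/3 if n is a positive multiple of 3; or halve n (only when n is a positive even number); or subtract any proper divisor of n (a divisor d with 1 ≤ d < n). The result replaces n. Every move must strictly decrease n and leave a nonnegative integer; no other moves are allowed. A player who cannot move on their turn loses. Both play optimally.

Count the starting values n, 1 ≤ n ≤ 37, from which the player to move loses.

14

Use the standard recursion: the mover loses at a terminal position; elsewhere, the mover wins exactly when some move hands the opponent an L position.
n=0: no move → L
n=1: no move → L
n=2: can move to 1, which is L ⇒ W
n=3: can move to 1, which is L ⇒ W
n=4: moves to 2(W), 3(W); every one is W ⇒ L
n=5: can move to 4, which is L ⇒ W
n=6: can move to 4, which is L ⇒ W
n=7: the only move is to 6(W), a W ⇒ L
n=8: can move to 4, which is L ⇒ W
n=9: moves to 3(W), 6(W), 8(W); every one is W ⇒ L
n=10: can move to 9, which is L ⇒ W
n=11: the only move is to 10(W), a W ⇒ L
n=12: can move to 4, which is L ⇒ W
n=13: the only move is to 12(W), a W ⇒ L
n=14: can move to 7, which is L ⇒ W
n=15: moves to 5(W), 10(W), 12(W), 14(W); every one is W ⇒ L
n=16: can move to 15, which is L ⇒ W
n=17: the only move is to 16(W), a W ⇒ L
n=18: can move to 9, which is L ⇒ W
n=19: the only move is to 18(W), a W ⇒ L
n=20: can move to 15, which is L ⇒ W
n=21: can move to 7, which is L ⇒ W
n=22: can move to 11, which is L ⇒ W
n=23: the only move is to 22(W), a W ⇒ L
n=24: can move to 23, which is L ⇒ W
n=25: moves to 20(W), 24(W); every one is W ⇒ L
n=26: can move to 13, which is L ⇒ W
n=27: can move to 9, which is L ⇒ W
n=28: moves to 14(W), 21(W), 24(W), 26(W), 27(W); every one is W ⇒ L
n=29: can move to 28, which is L ⇒ W
n=30: can move to 15, which is L ⇒ W
n=31: the only move is to 30(W), a W ⇒ L
n=32: can move to 28, which is L ⇒ W
n=33: can move to 11, which is L ⇒ W
n=34: can move to 17, which is L ⇒ W
n=35: can move to 28, which is L ⇒ W
n=36: moves to 12(W), 18(W), 24(W), 27(W), 30(W), 32(W), 33(W), 34(W), 35(W); every one is W ⇒ L
n=37: can move to 36, which is L ⇒ W
L entries with 1 ≤ n ≤ 37 (n=0 is outside the asked range and is not counted): n = 1, 4, 7, 9, 11, 13, 15, 17, 19, 23, 25, 28, 31, 36; that makes 14.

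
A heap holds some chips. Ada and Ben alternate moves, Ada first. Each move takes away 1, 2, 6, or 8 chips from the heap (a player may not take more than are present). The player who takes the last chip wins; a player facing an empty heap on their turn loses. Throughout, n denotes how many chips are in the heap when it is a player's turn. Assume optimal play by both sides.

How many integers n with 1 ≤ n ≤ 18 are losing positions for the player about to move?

Label each position W (a win for the player to move) or L (a loss). A position with no legal move is L; any other position is W exactly when some move reaches an L, and L when every move reaches a W.
n=0: no move → L
n=1: reaches L-position 0 → W
n=2: reaches L-position 0 → W
n=3: only reaches 2(W), 1(W), all W → L
n=4: reaches L-position 3 → W
n=5: reaches L-position 3 → W
n=6: reaches L-position 0 → W
n=7: only reaches 6(W), 5(W), 1(W), all W → L
n=8: reaches L-position 7 → W
n=9: reaches L-position 7 → W
n=10: only reaches 9(W), 8(W), 4(W), 2(W), all W → L
n=11: reaches L-position 10 → W
n=12: reaches L-position 10 → W
n=13: reaches L-position 7 → W
n=14: only reaches 13(W), 12(W), 8(W), 6(W), all W → L
n=15: reaches L-position 14 → W
n=16: reaches L-position 14 → W
n=17: only reaches 16(W), 15(W), 11(W), 9(W), all W → L
n=18: reaches L-position 17 → W
L entries with 1 ≤ n ≤ 18 (n=0 is outside the asked range and is not counted): n = 3, 7, 10, 14, 17; that makes 5.

5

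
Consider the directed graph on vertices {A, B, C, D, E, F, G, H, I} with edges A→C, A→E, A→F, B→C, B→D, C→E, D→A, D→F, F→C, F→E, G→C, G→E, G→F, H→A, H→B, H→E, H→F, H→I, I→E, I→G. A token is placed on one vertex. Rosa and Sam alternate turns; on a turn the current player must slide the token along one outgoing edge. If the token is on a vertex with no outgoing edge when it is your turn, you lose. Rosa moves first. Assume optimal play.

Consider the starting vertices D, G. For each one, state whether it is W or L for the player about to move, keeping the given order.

Work bottom-up. With no move the player to move loses. Otherwise the position is W if at least one move leads to an L position for the opponent, and L if every move leads to a W.
Every edge goes from a vertex to one that appears earlier in the order E, C, F, A, G, I, D, B, H, so processing vertices in that order labels each vertex after all of its successors.
E: no outgoing edge → L
C: reaches L-position E → W
F: reaches L-position E → W
A: reaches L-position E → W
G: reaches L-position E → W
I: reaches L-position E → W
D: only reaches A(W), F(W), all W → L
B: reaches L-position D → W
H: reaches L-position E → W

D: L, G: W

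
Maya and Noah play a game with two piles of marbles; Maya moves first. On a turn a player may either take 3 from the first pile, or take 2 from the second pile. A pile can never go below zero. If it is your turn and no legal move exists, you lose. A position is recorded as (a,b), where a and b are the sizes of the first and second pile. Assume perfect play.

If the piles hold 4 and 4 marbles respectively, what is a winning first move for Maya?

Move to (1,4).

Use the standard recursion: the mover loses at a terminal position; elsewhere, the mover wins exactly when some move hands the opponent an L position.
No move ever increases a pile, so every position that can arise here has a ≤ 4 and b ≤ 4; it is enough to label the cells with 0 ≤ a ≤ 4 and 0 ≤ b ≤ 4.
Every move lowers a or b (never raises either), so fill the grid row by row in increasing a, and left to right within a row: each cell's successors are then already labelled.
      b=0  b=1  b=2  b=3  b=4
a=0:    L    L    W    W    L
a=1:    L    L    W    W    L
a=2:    L    L    W    W    L
a=3:    W    W    L    L    W
a=4:    W    W    L    L    W
Cells with no legal move (terminal, hence L): (0,0), (0,1), (1,0), (1,1), (2,0), (2,1).
The remaining L cells, each justified by listing all of its moves:
(0,4): →(0,2)(W) only, which is W, so L
(1,4): →(1,2)(W) only, which is W, so L
(2,4): →(2,2)(W) only, which is W, so L
(3,2): →(0,2)(W), (3,0)(W) — all W, so L
(3,3): →(0,3)(W), (3,1)(W) — all W, so L
(4,2): →(1,2)(W), (4,0)(W) — all W, so L
(4,3): →(1,3)(W), (4,1)(W) — all W, so L
Every other cell has at least one move into one of the L cells above, so it is W.
From (4,4), the L positions reachable in one move are: (1,4), (4,2). Any move reaching one of these is winning.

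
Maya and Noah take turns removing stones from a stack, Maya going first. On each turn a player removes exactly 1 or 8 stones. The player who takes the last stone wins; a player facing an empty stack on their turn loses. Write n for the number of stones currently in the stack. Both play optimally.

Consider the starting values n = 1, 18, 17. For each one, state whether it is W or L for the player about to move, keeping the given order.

Classify positions by backward induction: terminal positions (no move available) are L. From any other position, the mover wins iff some move reaches an L.
n=0: no move → L
n=1: W (go to 0, an L position)
n=2: L (sole option 1(W) is W)
n=3: W (go to 2, an L position)
n=4: L (sole option 3(W) is W)
n=5: W (go to 4, an L position)
n=6: L (sole option 5(W) is W)
n=7: W (go to 6, an L position)
n=8: W (go to 0, an L position)
n=9: L (options 8(W), 1(W) are all W)
n=10: W (go to 9, an L position)
n=11: L (options 10(W), 3(W) are all W)
n=12: W (go to 11, an L position)
n=13: L (options 12(W), 5(W) are all W)
n=14: W (go to 13, an L position)
n=15: L (options 14(W), 7(W) are all W)
n=16: W (go to 15, an L position)
n=17: W (go to 9, an L position)
n=18: L (options 17(W), 10(W) are all W)

1: W, 18: L, 17: W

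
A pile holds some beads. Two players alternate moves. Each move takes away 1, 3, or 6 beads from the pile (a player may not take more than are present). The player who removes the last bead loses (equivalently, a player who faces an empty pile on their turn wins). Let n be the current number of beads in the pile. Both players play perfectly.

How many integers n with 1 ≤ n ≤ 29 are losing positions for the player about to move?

10

Build the W/L table. Terminal = W. A non-terminal position is W if it has a move to some L; otherwise it is L.
n=0: no move; the opponent has just taken the last bead and therefore loses → W
n=1: L (sole option 0(W) is W)
n=2: W (go to 1, an L position)
n=3: L (options 2(W), 0(W) are all W)
n=4: W (go to 3, an L position)
n=5: L (options 4(W), 2(W) are all W)
n=6: W (go to 5, an L position)
n=7: W (go to 1, an L position)
n=8: W (go to 5, an L position)
n=9: W (go to 3, an L position)
n=10: L (options 9(W), 7(W), 4(W) are all W)
n=11: W (go to 10, an L position)
n=12: L (options 11(W), 9(W), 6(W) are all W)
n=13: W (go to 12, an L position)
n=14: L (options 13(W), 11(W), 8(W) are all W)
n=15: W (go to 14, an L position)
n=16: W (go to 10, an L position)
n=17: W (go to 14, an L position)
n=18: W (go to 12, an L position)
n=19: L (options 18(W), 16(W), 13(W) are all W)
n=20: W (go to 19, an L position)
n=21: L (options 20(W), 18(W), 15(W) are all W)
n=22: W (go to 21, an L position)
n=23: L (options 22(W), 20(W), 17(W) are all W)
n=24: W (go to 23, an L position)
n=25: W (go to 19, an L position)
n=26: W (go to 23, an L position)
n=27: W (go to 21, an L position)
n=28: L (options 27(W), 25(W), 22(W) are all W)
n=29: W (go to 28, an L position)
L entries with 1 ≤ n ≤ 29 (the range starts at n=1): n = 1, 3, 5, 10, 12, 14, 19, 21, 23, 28; that makes 10.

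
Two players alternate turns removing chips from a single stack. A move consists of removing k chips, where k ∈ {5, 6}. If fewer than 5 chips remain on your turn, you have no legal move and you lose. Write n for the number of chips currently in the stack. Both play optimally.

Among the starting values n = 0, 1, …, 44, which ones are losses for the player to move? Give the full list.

Use the standard recursion: the mover loses at a terminal position; elsewhere, the mover wins exactly when some move hands the opponent an L position.
n=0: no move → L
n=1: no move → L
n=2: no move → L
n=3: no move → L
n=4: no move → L
n=5: W (go to 0, an L position)
n=6: W (go to 1, an L position)
n=7: W (go to 2, an L position)
n=8: W (go to 3, an L position)
n=9: W (go to 4, an L position)
n=10: W (go to 4, an L position)
n=11: L (options 6(W), 5(W) are all W)
n=12: L (options 7(W), 6(W) are all W)
n=13: L (options 8(W), 7(W) are all W)
n=14: L (options 9(W), 8(W) are all W)
n=15: L (options 10(W), 9(W) are all W)
n=16: W (go to 11, an L position)
n=17: W (go to 12, an L position)
n=18: W (go to 13, an L position)
n=19: W (go to 14, an L position)
n=20: W (go to 15, an L position)
n=21: W (go to 15, an L position)
n=22: L (options 17(W), 16(W) are all W)
n=23: L (options 18(W), 17(W) are all W)
n=24: L (options 19(W), 18(W) are all W)
n=25: L (options 20(W), 19(W) are all W)
n=26: L (options 21(W), 20(W) are all W)
n=27: W (go to 22, an L position)
n=28: W (go to 23, an L position)
n=29: W (go to 24, an L position)
n=30: W (go to 25, an L position)
n=31: W (go to 26, an L position)
n=32: W (go to 26, an L position)
n=33: L (options 28(W), 27(W) are all W)
n=34: L (options 29(W), 28(W) are all W)
n=35: L (options 30(W), 29(W) are all W)
n=36: L (options 31(W), 30(W) are all W)
n=37: L (options 32(W), 31(W) are all W)
n=38: W (go to 33, an L position)
n=39: W (go to 34, an L position)
n=40: W (go to 35, an L position)
n=41: W (go to 36, an L position)
n=42: W (go to 37, an L position)
n=43: W (go to 37, an L position)
n=44: L (options 39(W), 38(W) are all W)
Reading off the rows marked L gives the requested list; there are 21 such values of n.

0, 1, 2, 3, 4, 11, 12, 13, 14, 15, 22, 23, 24, 25, 26, 33, 34, 35, 36, 37, 44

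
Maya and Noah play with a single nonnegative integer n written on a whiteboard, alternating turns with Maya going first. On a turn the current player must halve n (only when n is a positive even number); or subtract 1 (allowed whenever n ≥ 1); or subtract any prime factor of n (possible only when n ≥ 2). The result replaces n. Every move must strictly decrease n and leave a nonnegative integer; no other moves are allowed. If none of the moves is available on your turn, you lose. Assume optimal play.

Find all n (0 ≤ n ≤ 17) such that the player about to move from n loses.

0, 4, 9, 14

Work bottom-up. With no move the player to move loses. Otherwise the position is W if at least one move leads to an L position for the opponent, and L if every move leads to a W.
n=0: no move → L
n=1: →0(L), so W
n=2: →0(L), so W
n=3: →0(L), so W
n=4: →2(W), 3(W) — all W, so L
n=5: →0(L), so W
n=6: →4(L), so W
n=7: →0(L), so W
n=8: →4(L), so W
n=9: →6(W), 8(W) — all W, so L
n=10: →9(L), so W
n=11: →0(L), so W
n=12: →9(L), so W
n=13: →0(L), so W
n=14: →7(W), 12(W), 13(W) — all W, so L
n=15: →14(L), so W
n=16: →14(L), so W
n=17: →0(L), so W
Reading off the rows marked L gives the requested list; there are 4 such values of n.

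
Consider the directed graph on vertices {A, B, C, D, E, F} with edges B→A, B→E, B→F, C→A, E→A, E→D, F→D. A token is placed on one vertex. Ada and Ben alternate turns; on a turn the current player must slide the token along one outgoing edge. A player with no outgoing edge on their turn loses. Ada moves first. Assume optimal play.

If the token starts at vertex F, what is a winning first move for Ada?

Label each position W (a win for the player to move) or L (a loss). A position with no legal move is L; any other position is W exactly when some move reaches an L, and L when every move reaches a W.
Every edge goes from a vertex to one that appears earlier in the order A, D, F, E, C, B, so processing vertices in that order labels each vertex after all of its successors.
A: no outgoing edge → L
D: no outgoing edge → L
F: reaches L-position D → W
E: reaches L-position D → W
C: reaches L-position A → W
B: reaches L-position A → W
From F, the L positions reachable in one move are: D.

Move to D.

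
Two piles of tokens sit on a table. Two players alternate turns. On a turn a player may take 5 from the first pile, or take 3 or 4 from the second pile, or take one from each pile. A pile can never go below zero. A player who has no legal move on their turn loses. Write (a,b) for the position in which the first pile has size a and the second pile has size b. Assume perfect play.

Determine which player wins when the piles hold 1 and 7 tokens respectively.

Work bottom-up. With no move the player to move loses. Otherwise the position is W if at least one move leads to an L position for the opponent, and L if every move leads to a W.
No move ever increases a pile, so every position that can arise here has a ≤ 1 and b ≤ 7; it is enough to label the cells with 0 ≤ a ≤ 1 and 0 ≤ b ≤ 7.
Every move lowers a or b (never raises either), so fill the grid row by row in increasing a, and left to right within a row: each cell's successors are then already labelled.
      b=0  b=1  b=2  b=3  b=4  b=5  b=6  b=7
a=0:    L    L    L    W    W    W    W    L
a=1:    L    W    W    W    W    L    L    L
Cells with no legal move (terminal, hence L): (0,0), (0,1), (0,2), (1,0).
The remaining L cells, each justified by listing all of its moves:
(0,7): only reaches (0,4)(W), (0,3)(W), all W → L
(1,5): only reaches (1,2)(W), (1,1)(W), (0,4)(W), all W → L
(1,6): only reaches (1,3)(W), (1,2)(W), (0,5)(W), all W → L
(1,7): only reaches (1,4)(W), (1,3)(W), (0,6)(W), all W → L
Every other cell has at least one move into one of the L cells above, so it is W.
The starting position (1,7) is L: whatever the player to move does, the opponent receives a W position.

The second player wins.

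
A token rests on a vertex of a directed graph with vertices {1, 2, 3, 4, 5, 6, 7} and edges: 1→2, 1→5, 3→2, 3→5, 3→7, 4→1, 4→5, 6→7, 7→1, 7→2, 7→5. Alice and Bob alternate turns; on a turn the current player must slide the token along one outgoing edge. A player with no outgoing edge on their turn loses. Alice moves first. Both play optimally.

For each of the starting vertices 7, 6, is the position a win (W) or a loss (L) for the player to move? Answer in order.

7: W, 6: L

Use the standard recursion: the mover loses at a terminal position; elsewhere, the mover wins exactly when some move hands the opponent an L position.
Every edge goes from a vertex to one that appears earlier in the order 2, 5, 1, 7, 6, 3, 4, so processing vertices in that order labels each vertex after all of its successors.
2: no outgoing edge → L
5: no outgoing edge → L
1: can move to 5, which is L ⇒ W
7: can move to 5, which is L ⇒ W
6: the only move is to 7(W), a W ⇒ L
3: can move to 5, which is L ⇒ W
4: can move to 5, which is L ⇒ W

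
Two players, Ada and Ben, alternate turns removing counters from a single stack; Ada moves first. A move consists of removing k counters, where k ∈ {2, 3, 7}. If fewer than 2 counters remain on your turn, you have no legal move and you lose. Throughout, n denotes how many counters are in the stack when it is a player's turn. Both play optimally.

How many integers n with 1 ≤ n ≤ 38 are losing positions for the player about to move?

Build the W/L table. Terminal = L. A non-terminal position is W if it has a move to some L; otherwise it is L.
n=0: no move → L
n=1: no move → L
n=2: can move to 0, which is L ⇒ W
n=3: can move to 1, which is L ⇒ W
n=4: can move to 1, which is L ⇒ W
n=5: moves to 3(W), 2(W); every one is W ⇒ L
n=6: moves to 4(W), 3(W); every one is W ⇒ L
n=7: can move to 5, which is L ⇒ W
n=8: can move to 6, which is L ⇒ W
n=9: can move to 6, which is L ⇒ W
n=10: moves to 8(W), 7(W), 3(W); every one is W ⇒ L
n=11: moves to 9(W), 8(W), 4(W); every one is W ⇒ L
n=12: can move to 10, which is L ⇒ W
n=13: can move to 11, which is L ⇒ W
n=14: can move to 11, which is L ⇒ W
n=15: moves to 13(W), 12(W), 8(W); every one is W ⇒ L
n=16: moves to 14(W), 13(W), 9(W); every one is W ⇒ L
n=17: can move to 15, which is L ⇒ W
n=18: can move to 16, which is L ⇒ W
n=19: can move to 16, which is L ⇒ W
n=20: moves to 18(W), 17(W), 13(W); every one is W ⇒ L
n=21: moves to 19(W), 18(W), 14(W); every one is W ⇒ L
n=22: can move to 20, which is L ⇒ W
n=23: can move to 21, which is L ⇒ W
n=24: can move to 21, which is L ⇒ W
n=25: moves to 23(W), 22(W), 18(W); every one is W ⇒ L
n=26: moves to 24(W), 23(W), 19(W); every one is W ⇒ L
n=27: can move to 25, which is L ⇒ W
n=28: can move to 26, which is L ⇒ W
n=29: can move to 26, which is L ⇒ W
n=30: moves to 28(W), 27(W), 23(W); every one is W ⇒ L
n=31: moves to 29(W), 28(W), 24(W); every one is W ⇒ L
n=32: can move to 30, which is L ⇒ W
n=33: can move to 31, which is L ⇒ W
n=34: can move to 31, which is L ⇒ W
n=35: moves to 33(W), 32(W), 28(W); every one is W ⇒ L
n=36: moves to 34(W), 33(W), 29(W); every one is W ⇒ L
n=37: can move to 35, which is L ⇒ W
n=38: can move to 36, which is L ⇒ W
L entries with 1 ≤ n ≤ 38 (n=0 is outside the asked range and is not counted): n = 1, 5, 6, 10, 11, 15, 16, 20, 21, 25, 26, 30, 31, 35, 36; that makes 15.

15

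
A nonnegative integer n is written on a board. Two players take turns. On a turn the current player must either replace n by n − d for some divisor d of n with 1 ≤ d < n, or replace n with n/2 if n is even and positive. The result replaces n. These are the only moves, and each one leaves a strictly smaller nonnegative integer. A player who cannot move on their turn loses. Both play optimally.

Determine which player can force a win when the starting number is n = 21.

Build the W/L table. Terminal = L. A non-terminal position is W if it has a move to some L; otherwise it is L.
n=0: no move → L
n=1: no move → L
n=2: →1(L), so W
n=3: →2(W) only, which is W, so L
n=4: →3(L), so W
n=5: →4(W) only, which is W, so L
n=6: →3(L), so W
n=7: →6(W) only, which is W, so L
n=8: →7(L), so W
n=9: →6(W), 8(W) — all W, so L
n=10: →5(L), so W
n=11: →10(W) only, which is W, so L
n=12: →9(L), so W
n=13: →12(W) only, which is W, so L
n=14: →7(L), so W
n=15: →10(W), 12(W), 14(W) — all W, so L
n=16: →15(L), so W
n=17: →16(W) only, which is W, so L
n=18: →9(L), so W
n=19: →18(W) only, which is W, so L
n=20: →15(L), so W
n=21: →14(W), 18(W), 20(W) — all W, so L
The starting position 21 is L: whatever the player to move does, the opponent receives a W position.

The second player wins.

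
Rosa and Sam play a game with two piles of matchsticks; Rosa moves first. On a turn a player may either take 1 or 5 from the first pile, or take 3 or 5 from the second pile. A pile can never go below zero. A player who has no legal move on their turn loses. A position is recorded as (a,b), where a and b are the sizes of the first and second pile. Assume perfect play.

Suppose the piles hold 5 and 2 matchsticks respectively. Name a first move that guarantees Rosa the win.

Move to (4,2).

Work bottom-up. With no move the player to move loses. Otherwise the position is W if at least one move leads to an L position for the opponent, and L if every move leads to a W.
No move ever increases a pile, so every position that can arise here has a ≤ 5 and b ≤ 2; it is enough to label the cells with 0 ≤ a ≤ 5 and 0 ≤ b ≤ 2.
Every move lowers a or b (never raises either), so fill the grid row by row in increasing a, and left to right within a row: each cell's successors are then already labelled.
      b=0  b=1  b=2
a=0:    L    L    L
a=1:    W    W    W
a=2:    L    L    L
a=3:    W    W    W
a=4:    L    L    L
a=5:    W    W    W
Cells with no legal move (terminal, hence L): (0,0), (0,1), (0,2).
The remaining L cells, each justified by listing all of its moves:
(2,0): →(1,0)(W) only, which is W, so L
(2,1): →(1,1)(W) only, which is W, so L
(2,2): →(1,2)(W) only, which is W, so L
(4,0): →(3,0)(W) only, which is W, so L
(4,1): →(3,1)(W) only, which is W, so L
(4,2): →(3,2)(W) only, which is W, so L
Every other cell has at least one move into one of the L cells above, so it is W.
From (5,2), the L positions reachable in one move are: (4,2), (0,2). Any move reaching one of these is winning.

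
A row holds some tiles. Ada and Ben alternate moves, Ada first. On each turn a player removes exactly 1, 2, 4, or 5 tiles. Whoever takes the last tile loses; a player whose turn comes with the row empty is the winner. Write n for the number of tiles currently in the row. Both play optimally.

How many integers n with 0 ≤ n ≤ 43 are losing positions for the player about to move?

15

Positions with no move are W. A position that does have a move is losing for the player to move precisely when every available move leads to a winning position for the opponent. Fill in the labels:
n=0: no move; the opponent has just taken the last tile and therefore loses → W
n=1: →0(W) only, which is W, so L
n=2: →1(L), so W
n=3: →1(L), so W
n=4: →3(W), 2(W), 0(W) — all W, so L
n=5: →4(L), so W
n=6: →4(L), so W
n=7: →6(W), 5(W), 3(W), 2(W) — all W, so L
n=8: →7(L), so W
n=9: →7(L), so W
n=10: →9(W), 8(W), 6(W), 5(W) — all W, so L
n=11: →10(L), so W
n=12: →10(L), so W
n=13: →12(W), 11(W), 9(W), 8(W) — all W, so L
n=14: →13(L), so W
n=15: →13(L), so W
n=16: →15(W), 14(W), 12(W), 11(W) — all W, so L
n=17: →16(L), so W
n=18: →16(L), so W
n=19: →18(W), 17(W), 15(W), 14(W) — all W, so L
n=20: →19(L), so W
n=21: →19(L), so W
n=22: →21(W), 20(W), 18(W), 17(W) — all W, so L
n=23: →22(L), so W
n=24: →22(L), so W
n=25: →24(W), 23(W), 21(W), 20(W) — all W, so L
n=26: →25(L), so W
n=27: →25(L), so W
n=28: →27(W), 26(W), 24(W), 23(W) — all W, so L
n=29: →28(L), so W
n=30: →28(L), so W
n=31: →30(W), 29(W), 27(W), 26(W) — all W, so L
n=32: →31(L), so W
n=33: →31(L), so W
n=34: →33(W), 32(W), 30(W), 29(W) — all W, so L
n=35: →34(L), so W
n=36: →34(L), so W
n=37: →36(W), 35(W), 33(W), 32(W) — all W, so L
n=38: →37(L), so W
n=39: →37(L), so W
n=40: →39(W), 38(W), 36(W), 35(W) — all W, so L
n=41: →40(L), so W
n=42: →40(L), so W
n=43: →42(W), 41(W), 39(W), 38(W) — all W, so L
L entries with 0 ≤ n ≤ 43: n = 1, 4, 7, 10, 13, 16, 19, 22, 25, 28, 31, 34, 37, 40, 43; that makes 15.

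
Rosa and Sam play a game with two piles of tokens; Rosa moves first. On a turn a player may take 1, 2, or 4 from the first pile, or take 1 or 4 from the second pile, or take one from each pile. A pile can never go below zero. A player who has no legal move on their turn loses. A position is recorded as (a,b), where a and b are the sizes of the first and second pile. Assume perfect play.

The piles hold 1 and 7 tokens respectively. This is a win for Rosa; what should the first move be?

Positions with no move are L. A position that does have a move is losing for the player to move precisely when every available move leads to a winning position for the opponent. Fill in the labels:
No move ever increases a pile, so every position that can arise here has a ≤ 1 and b ≤ 7; it is enough to label the cells with 0 ≤ a ≤ 1 and 0 ≤ b ≤ 7.
Every move lowers a or b (never raises either), so fill the grid row by row in increasing a, and left to right within a row: each cell's successors are then already labelled.
      b=0  b=1  b=2  b=3  b=4  b=5  b=6  b=7
a=0:    L    W    L    W    W    L    W    L
a=1:    W    W    W    W    L    W    W    W
Cells with no legal move (terminal, hence L): (0,0).
The remaining L cells, each justified by listing all of its moves:
(0,2): →(0,1)(W) only, which is W, so L
(0,5): →(0,4)(W), (0,1)(W) — all W, so L
(0,7): →(0,6)(W), (0,3)(W) — all W, so L
(1,4): →(0,4)(W), (1,3)(W), (1,0)(W), (0,3)(W) — all W, so L
Every other cell has at least one move into one of the L cells above, so it is W.
From (1,7), the L positions reachable in one move are: (0,7).

Move to (0,7).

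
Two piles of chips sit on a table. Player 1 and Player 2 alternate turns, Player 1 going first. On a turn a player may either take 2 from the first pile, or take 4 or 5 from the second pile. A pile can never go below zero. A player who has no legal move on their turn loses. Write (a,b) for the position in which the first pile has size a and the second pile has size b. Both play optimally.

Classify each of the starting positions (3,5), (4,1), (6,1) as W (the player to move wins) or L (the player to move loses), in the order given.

(3,5): L, (4,1): L, (6,1): W

Classify positions by backward induction: terminal positions (no move available) are L. From any other position, the mover wins iff some move reaches an L.
No move ever increases a pile, so every position that can arise here has a ≤ 6 and b ≤ 5; it is enough to label the cells with 0 ≤ a ≤ 6 and 0 ≤ b ≤ 5.
Every move lowers a or b (never raises either), so fill the grid row by row in increasing a, and left to right within a row: each cell's successors are then already labelled.
      b=0  b=1  b=2  b=3  b=4  b=5
a=0:    L    L    L    L    W    W
a=1:    L    L    L    L    W    W
a=2:    W    W    W    W    L    L
a=3:    W    W    W    W    L    L
a=4:    L    L    L    L    W    W
a=5:    L    L    L    L    W    W
a=6:    W    W    W    W    L    L
Cells with no legal move (terminal, hence L): (0,0), (0,1), (0,2), (0,3), (1,0), (1,1), (1,2), (1,3).
The remaining L cells, each justified by listing all of its moves:
(2,4): only reaches (0,4)(W), (2,0)(W), all W → L
(2,5): only reaches (0,5)(W), (2,1)(W), (2,0)(W), all W → L
(3,4): only reaches (1,4)(W), (3,0)(W), all W → L
(3,5): only reaches (1,5)(W), (3,1)(W), (3,0)(W), all W → L
(4,0): only reaches (2,0)(W), which is W → L
(4,1): only reaches (2,1)(W), which is W → L
(4,2): only reaches (2,2)(W), which is W → L
(4,3): only reaches (2,3)(W), which is W → L
(5,0): only reaches (3,0)(W), which is W → L
(5,1): only reaches (3,1)(W), which is W → L
(5,2): only reaches (3,2)(W), which is W → L
(5,3): only reaches (3,3)(W), which is W → L
(6,4): only reaches (4,4)(W), (6,0)(W), all W → L
(6,5): only reaches (4,5)(W), (6,1)(W), (6,0)(W), all W → L
Every other cell has at least one move into one of the L cells above, so it is W.
(3,5): one of the L cells justified above, so L
(4,1): one of the L cells justified above, so L
(6,1): the move to (4,1) reaches an L cell, so W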